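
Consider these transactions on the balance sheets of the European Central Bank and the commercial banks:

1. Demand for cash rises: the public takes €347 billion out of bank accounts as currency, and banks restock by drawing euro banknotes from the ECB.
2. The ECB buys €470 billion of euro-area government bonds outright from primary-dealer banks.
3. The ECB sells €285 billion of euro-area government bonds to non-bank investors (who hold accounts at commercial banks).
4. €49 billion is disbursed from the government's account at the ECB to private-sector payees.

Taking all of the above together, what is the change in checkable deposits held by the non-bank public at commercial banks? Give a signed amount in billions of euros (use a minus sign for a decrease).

-€583 billion

Currency withdrawal €347 billion: non-bank counterparties' bank balances fall → −€347B.
OMO purchase (from banks) €470 billion: the counterparty is a bank, so public deposits are unchanged → 0.
Asset sale (to non-banks) €285 billion: non-bank counterparties' bank balances fall → −€285B.
Government spending €49 billion: non-bank counterparties' bank balances rise → +€49B.
Net: −347 + 0 − 285 + 49 = -€583 billion.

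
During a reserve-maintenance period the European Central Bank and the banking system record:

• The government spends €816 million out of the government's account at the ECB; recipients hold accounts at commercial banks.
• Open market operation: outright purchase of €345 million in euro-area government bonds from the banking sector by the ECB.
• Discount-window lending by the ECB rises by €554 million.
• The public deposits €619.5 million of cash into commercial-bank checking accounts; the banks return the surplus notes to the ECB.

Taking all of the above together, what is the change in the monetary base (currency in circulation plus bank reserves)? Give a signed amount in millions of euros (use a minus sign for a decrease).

Government spending €816 million: a non-base liability converts back to reserves → +€816M.
OMO purchase (from banks) €345 million: ECB balance sheet expands → +€345M.
Discount-window loan €554 million: ECB balance sheet expands → +€554M.
Currency deposit €619.5 million: just a shift between currency and reserves — both are base money → 0.
Net: 816 + 345 + 554 + 0 = +€1715 million.

+€1715 million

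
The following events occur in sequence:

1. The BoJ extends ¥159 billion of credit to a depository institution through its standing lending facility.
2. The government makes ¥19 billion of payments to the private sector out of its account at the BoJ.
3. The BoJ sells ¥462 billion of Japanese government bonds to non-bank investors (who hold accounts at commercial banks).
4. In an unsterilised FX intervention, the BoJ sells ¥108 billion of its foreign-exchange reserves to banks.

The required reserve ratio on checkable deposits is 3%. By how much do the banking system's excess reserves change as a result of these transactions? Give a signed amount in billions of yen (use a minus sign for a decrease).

Discount-window loan ¥159 billion: reserves +¥159B, deposits 0.
Government spending ¥19 billion: reserves +¥19B, deposits +¥19B.
Asset sale (to non-banks) ¥462 billion: reserves −¥462B, deposits −¥462B.
FX sale ¥108 billion: reserves −¥108B, deposits 0.
Totals: Δreserves = −¥392B, Δdeposits = −¥443B.
Δrequired reserves = 3% × −¥443B = −¥13.29B.
Δexcess reserves = Δreserves − Δrequired = −¥392B − (−¥13.29B) = -¥378.71 billion.

-¥378.71 billion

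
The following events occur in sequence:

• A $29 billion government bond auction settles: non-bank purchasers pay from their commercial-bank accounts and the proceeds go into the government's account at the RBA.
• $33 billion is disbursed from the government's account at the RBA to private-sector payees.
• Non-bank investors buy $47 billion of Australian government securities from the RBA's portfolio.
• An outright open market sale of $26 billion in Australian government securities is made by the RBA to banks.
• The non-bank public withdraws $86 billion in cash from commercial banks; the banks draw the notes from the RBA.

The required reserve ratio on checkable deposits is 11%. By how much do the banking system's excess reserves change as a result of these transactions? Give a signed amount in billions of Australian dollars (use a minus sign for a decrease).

Government account inflow $29 billion: reserves −$29B, deposits −$29B.
Government spending $33 billion: reserves +$33B, deposits +$33B.
Asset sale (to non-banks) $47 billion: reserves −$47B, deposits −$47B.
OMO sale (to banks) $26 billion: reserves −$26B, deposits 0.
Currency withdrawal $86 billion: reserves −$86B, deposits −$86B.
Totals: Δreserves = −$155B, Δdeposits = −$129B.
Δrequired reserves = 11% × −$129B = −$14.19B.
Δexcess reserves = Δreserves − Δrequired = −$155B − (−$14.19B) = -$140.81 billion.

-$140.81 billion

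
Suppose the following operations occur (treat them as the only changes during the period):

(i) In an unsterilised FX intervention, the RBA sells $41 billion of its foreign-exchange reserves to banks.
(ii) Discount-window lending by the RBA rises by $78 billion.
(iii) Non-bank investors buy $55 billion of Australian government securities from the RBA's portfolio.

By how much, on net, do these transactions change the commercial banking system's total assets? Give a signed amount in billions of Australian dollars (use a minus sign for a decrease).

FX sale $41 billion: just an asset swap on bank balance sheets → 0.
Discount-window loan $78 billion: bank balance sheets expand → +$78B.
Asset sale (to non-banks) $55 billion: bank balance sheets shrink → −$55B.
Net: 0 + 78 − 55 = +$23 billion.

+$23 billion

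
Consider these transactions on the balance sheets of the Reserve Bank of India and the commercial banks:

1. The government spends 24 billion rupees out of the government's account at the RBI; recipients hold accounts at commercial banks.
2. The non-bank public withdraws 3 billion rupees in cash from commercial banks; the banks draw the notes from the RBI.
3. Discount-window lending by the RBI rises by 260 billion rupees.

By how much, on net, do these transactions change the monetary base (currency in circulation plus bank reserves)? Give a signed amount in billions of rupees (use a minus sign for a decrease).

+284 billion

Government spending 24 billion rupees: a non-base liability converts back to reserves → +24B.
Currency withdrawal 3 billion rupees: just a shift between currency and reserves — both are base money → 0.
Discount-window loan 260 billion rupees: RBI balance sheet expands → +260B.
Net: 24 + 0 + 260 = +284 billion.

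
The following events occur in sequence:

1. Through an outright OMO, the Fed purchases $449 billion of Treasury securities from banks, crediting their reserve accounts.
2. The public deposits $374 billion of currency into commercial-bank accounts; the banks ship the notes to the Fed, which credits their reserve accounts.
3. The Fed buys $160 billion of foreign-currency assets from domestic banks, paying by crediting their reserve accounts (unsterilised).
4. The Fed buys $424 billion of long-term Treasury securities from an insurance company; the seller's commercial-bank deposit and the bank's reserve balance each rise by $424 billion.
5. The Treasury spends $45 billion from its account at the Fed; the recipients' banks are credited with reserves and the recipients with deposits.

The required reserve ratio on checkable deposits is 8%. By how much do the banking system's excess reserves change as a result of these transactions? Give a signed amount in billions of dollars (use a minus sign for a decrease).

OMO purchase (from banks) $449 billion: reserves +$449B, deposits 0.
Currency deposit $374 billion: reserves +$374B, deposits +$374B.
FX purchase $160 billion: reserves +$160B, deposits 0.
Asset purchase (from non-banks) $424 billion: reserves +$424B, deposits +$424B.
Government spending $45 billion: reserves +$45B, deposits +$45B.
Totals: Δreserves = +$1452B, Δdeposits = +$843B.
Δrequired reserves = 8% × +$843B = +$67.44B.
Δexcess reserves = Δreserves − Δrequired = +$1452B − (+$67.44B) = +$1384.56 billion.

+$1384.56 billion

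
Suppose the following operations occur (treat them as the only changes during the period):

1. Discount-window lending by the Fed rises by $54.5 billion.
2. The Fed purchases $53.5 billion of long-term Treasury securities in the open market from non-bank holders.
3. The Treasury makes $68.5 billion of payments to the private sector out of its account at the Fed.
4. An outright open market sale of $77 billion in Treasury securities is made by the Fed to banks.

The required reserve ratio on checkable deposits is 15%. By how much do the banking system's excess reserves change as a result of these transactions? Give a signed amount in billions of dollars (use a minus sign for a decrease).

+$81.2 billion

Discount-window loan $54.5 billion: reserves +$54.5B, deposits 0.
Asset purchase (from non-banks) $53.5 billion: reserves +$53.5B, deposits +$53.5B.
Government spending $68.5 billion: reserves +$68.5B, deposits +$68.5B.
OMO sale (to banks) $77 billion: reserves −$77B, deposits 0.
Totals: Δreserves = +$99.5B, Δdeposits = +$122B.
Δrequired reserves = 15% × +$122B = +$18.3B.
Δexcess reserves = Δreserves − Δrequired = +$99.5B − (+$18.3B) = +$81.2 billion.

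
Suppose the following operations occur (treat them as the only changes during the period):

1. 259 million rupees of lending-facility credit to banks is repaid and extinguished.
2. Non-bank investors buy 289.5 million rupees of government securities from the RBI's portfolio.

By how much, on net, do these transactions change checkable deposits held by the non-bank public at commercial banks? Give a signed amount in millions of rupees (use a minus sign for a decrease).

-289.5 million

RBI balance sheet:
  Assets:      Securities −289.5M, Loans to banks −259M
  Liabilities: Bank reserves −548.5M
Commercial banking system:
  Assets:      Reserves at CB −548.5M
  Liabilities: Checkable deposits −289.5M, Borrowings from CB −259M
So the change in checkable deposits held by the non-bank public at commercial banks is -289.5 million.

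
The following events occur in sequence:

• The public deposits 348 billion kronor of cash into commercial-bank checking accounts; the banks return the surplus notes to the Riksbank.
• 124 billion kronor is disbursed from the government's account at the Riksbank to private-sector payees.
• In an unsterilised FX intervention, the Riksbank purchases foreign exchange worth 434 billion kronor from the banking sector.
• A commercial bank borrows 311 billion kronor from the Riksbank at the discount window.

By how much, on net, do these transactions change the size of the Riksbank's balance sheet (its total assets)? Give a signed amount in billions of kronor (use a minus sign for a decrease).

Currency deposit 348 billion kronor: only the composition of liabilities changes → 0.
Government spending 124 billion kronor: only the composition of liabilities changes → 0.
FX purchase 434 billion kronor: a Riksbank asset is acquired → +434B.
Discount-window loan 311 billion kronor: a Riksbank asset is acquired → +311B.
Net: 0 + 0 + 434 + 311 = +745 billion.

+745 billion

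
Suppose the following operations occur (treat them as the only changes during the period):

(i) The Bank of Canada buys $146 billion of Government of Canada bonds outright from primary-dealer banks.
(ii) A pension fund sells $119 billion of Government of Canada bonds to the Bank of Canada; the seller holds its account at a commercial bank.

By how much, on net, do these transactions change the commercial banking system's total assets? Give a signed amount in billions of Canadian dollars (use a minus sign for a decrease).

+$119 billion

Bank of Canada balance sheet:
  Assets:      Securities +$265B
  Liabilities: Bank reserves +$265B
Commercial banking system:
  Assets:      Reserves at CB +$265B, Securities −$146B
  Liabilities: Checkable deposits +$119B
Change in total bank assets = +$119 billion.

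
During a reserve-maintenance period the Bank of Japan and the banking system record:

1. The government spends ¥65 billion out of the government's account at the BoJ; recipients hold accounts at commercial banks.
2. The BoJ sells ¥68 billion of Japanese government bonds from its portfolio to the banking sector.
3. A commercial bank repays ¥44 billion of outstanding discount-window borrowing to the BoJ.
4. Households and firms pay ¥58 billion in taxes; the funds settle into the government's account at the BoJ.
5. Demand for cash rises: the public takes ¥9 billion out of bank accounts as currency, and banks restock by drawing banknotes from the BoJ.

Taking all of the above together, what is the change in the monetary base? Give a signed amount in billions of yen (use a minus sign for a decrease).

-¥105 billion

BoJ balance sheet:
  Assets:      Securities −¥68B, Loans to banks −¥44B
  Liabilities: Bank reserves −¥114B, Currency in circulation +¥9B, Government deposits −¥7B
Monetary base = currency + reserves: +¥9B + (−¥114B) = -¥105 billion.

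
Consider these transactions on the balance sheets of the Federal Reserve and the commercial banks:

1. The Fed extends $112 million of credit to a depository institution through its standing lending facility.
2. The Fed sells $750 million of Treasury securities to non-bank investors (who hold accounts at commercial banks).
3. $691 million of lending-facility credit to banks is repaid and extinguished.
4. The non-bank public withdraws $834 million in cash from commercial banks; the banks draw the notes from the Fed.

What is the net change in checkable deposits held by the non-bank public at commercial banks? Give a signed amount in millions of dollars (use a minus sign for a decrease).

Fed balance sheet:
  Assets:      Securities −$750M, Loans to banks −$579M
  Liabilities: Bank reserves −$2163M, Currency in circulation +$834M
Commercial banking system:
  Assets:      Reserves at CB −$2163M
  Liabilities: Checkable deposits −$1584M, Borrowings from CB −$579M
So the change in checkable deposits held by the non-bank public at commercial banks is -$1584 million.

-$1584 million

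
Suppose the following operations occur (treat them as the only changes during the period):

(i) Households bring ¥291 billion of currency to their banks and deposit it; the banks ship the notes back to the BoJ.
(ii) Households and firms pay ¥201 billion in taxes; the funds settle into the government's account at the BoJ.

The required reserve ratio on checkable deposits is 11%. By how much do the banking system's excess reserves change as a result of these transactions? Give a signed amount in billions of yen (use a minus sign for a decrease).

Currency deposit ¥291 billion: reserves +¥291B, deposits +¥291B.
Government account inflow ¥201 billion: reserves −¥201B, deposits −¥201B.
Totals: Δreserves = +¥90B, Δdeposits = +¥90B.
Δrequired reserves = 11% × +¥90B = +¥9.9B.
Δexcess reserves = Δreserves − Δrequired = +¥90B − (+¥9.9B) = +¥80.1 billion.

+¥80.1 billion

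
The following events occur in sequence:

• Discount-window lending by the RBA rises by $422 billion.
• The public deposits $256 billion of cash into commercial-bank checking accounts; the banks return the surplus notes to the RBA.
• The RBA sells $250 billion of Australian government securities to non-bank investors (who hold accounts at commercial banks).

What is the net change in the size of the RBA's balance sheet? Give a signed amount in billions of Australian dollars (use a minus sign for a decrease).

RBA balance sheet:
  Assets:      Securities −$250B, Loans to banks +$422B
  Liabilities: Bank reserves +$428B, Currency in circulation −$256B
Change in total RBA assets = +$172 billion.

+$172 billion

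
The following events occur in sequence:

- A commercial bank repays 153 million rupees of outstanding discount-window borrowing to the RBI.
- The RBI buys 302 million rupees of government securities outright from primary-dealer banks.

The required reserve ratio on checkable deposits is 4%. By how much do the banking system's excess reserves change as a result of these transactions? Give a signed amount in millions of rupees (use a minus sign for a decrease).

Discount-window repayment 153 million rupees: reserves −153M, deposits 0.
OMO purchase (from banks) 302 million rupees: reserves +302M, deposits 0.
Totals: Δreserves = +149M, Δdeposits = 0.
Δrequired reserves = 4% × 0 = 0.
Δexcess reserves = Δreserves − Δrequired = +149M − (0) = +149 million.

+149 million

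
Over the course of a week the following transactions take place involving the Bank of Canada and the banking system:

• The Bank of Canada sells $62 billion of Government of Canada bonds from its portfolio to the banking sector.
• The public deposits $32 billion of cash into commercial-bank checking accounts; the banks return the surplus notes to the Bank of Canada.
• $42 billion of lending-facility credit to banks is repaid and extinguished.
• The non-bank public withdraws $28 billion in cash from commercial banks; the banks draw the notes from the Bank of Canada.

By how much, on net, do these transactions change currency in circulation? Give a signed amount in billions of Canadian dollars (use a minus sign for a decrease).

OMO sale (to banks) $62 billion: no currency enters or leaves circulation → 0.
Currency deposit $32 billion: notes return to the central bank → −$32B.
Discount-window repayment $42 billion: no currency enters or leaves circulation → 0.
Currency withdrawal $28 billion: notes leave the central bank → +$28B.
Net: 0 − 32 + 0 + 28 = -$4 billion.

-$4 billion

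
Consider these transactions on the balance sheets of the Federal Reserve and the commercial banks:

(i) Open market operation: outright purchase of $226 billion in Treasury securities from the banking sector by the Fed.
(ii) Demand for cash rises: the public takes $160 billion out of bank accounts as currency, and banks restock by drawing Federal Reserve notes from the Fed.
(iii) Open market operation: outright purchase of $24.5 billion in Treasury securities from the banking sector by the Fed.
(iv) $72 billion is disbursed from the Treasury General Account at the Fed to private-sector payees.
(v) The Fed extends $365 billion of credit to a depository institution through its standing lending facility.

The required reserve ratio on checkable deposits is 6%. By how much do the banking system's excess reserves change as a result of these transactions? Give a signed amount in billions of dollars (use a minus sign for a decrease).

+$532.78 billion

OMO purchase (from banks) $226 billion: reserves +$226B, deposits 0.
Currency withdrawal $160 billion: reserves −$160B, deposits −$160B.
OMO purchase (from banks) $24.5 billion: reserves +$24.5B, deposits 0.
Government spending $72 billion: reserves +$72B, deposits +$72B.
Discount-window loan $365 billion: reserves +$365B, deposits 0.
Totals: Δreserves = +$527.5B, Δdeposits = −$88B.
Δrequired reserves = 6% × −$88B = −$5.28B.
Δexcess reserves = Δreserves − Δrequired = +$527.5B − (−$5.28B) = +$532.78 billion.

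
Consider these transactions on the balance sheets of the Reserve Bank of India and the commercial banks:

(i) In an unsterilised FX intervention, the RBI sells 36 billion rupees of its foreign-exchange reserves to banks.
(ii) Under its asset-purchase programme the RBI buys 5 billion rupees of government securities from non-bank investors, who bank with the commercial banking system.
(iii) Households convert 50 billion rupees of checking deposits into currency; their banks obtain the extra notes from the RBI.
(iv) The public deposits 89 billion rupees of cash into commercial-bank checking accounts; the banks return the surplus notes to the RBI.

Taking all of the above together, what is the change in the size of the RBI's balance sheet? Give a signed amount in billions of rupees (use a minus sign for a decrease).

FX sale 36 billion rupees: an RBI asset is shed → −36B.
Asset purchase (from non-banks) 5 billion rupees: an RBI asset is acquired → +5B.
Currency withdrawal 50 billion rupees: only the composition of liabilities changes → 0.
Currency deposit 89 billion rupees: only the composition of liabilities changes → 0.
Net: −36 + 5 + 0 + 0 = -31 billion.

-31 billion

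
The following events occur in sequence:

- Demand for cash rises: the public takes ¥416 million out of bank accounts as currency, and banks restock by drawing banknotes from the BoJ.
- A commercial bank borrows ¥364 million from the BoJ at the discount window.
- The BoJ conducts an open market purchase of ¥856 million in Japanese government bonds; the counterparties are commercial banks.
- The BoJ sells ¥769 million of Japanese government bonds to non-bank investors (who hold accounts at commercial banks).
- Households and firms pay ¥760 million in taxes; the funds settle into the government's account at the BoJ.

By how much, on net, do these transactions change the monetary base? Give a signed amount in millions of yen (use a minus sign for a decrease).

BoJ balance sheet:
  Assets:      Securities +¥87M, Loans to banks +¥364M
  Liabilities: Bank reserves −¥725M, Currency in circulation +¥416M, Government deposits +¥760M
Monetary base = currency + reserves: +¥416M + (−¥725M) = -¥309 million.

-¥309 million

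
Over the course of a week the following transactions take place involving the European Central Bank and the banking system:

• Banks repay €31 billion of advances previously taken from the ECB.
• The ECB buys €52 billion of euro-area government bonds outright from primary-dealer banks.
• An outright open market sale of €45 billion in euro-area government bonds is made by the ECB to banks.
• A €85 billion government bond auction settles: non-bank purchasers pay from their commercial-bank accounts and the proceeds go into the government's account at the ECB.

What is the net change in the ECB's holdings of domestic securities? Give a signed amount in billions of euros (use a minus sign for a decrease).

+€7 billion

Discount-window repayment €31 billion: the ECB's securities portfolio is untouched → 0.
OMO purchase (from banks) €52 billion: securities added to the ECB's portfolio → +€52B.
OMO sale (to banks) €45 billion: securities removed from the ECB's portfolio → −€45B.
Government account inflow €85 billion: the ECB's securities portfolio is untouched → 0.
Net: 0 + 52 − 45 + 0 = +€7 billion.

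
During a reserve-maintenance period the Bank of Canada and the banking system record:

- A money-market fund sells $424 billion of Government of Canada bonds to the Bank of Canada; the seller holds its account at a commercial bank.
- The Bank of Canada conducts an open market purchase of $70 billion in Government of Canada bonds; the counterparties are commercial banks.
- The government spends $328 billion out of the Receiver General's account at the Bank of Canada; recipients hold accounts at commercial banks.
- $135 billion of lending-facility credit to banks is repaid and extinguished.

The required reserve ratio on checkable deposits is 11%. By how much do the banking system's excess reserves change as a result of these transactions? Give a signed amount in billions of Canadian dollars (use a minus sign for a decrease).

Asset purchase (from non-banks) $424 billion: reserves +$424B, deposits +$424B.
OMO purchase (from banks) $70 billion: reserves +$70B, deposits 0.
Government spending $328 billion: reserves +$328B, deposits +$328B.
Discount-window repayment $135 billion: reserves −$135B, deposits 0.
Totals: Δreserves = +$687B, Δdeposits = +$752B.
Δrequired reserves = 11% × +$752B = +$82.72B.
Δexcess reserves = Δreserves − Δrequired = +$687B − (+$82.72B) = +$604.28 billion.

+$604.28 billion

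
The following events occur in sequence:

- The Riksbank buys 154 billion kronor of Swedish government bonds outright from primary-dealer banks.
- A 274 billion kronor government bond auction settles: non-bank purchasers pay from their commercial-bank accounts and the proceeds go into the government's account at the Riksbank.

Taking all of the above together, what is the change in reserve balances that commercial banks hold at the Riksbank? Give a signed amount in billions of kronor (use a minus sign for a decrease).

-120 billion

OMO purchase (from banks) 154 billion kronor: the Riksbank pays by crediting reserve accounts → +154B.
Government account inflow 274 billion kronor: funds move from bank reserves into the government account → −274B.
Net: 154 − 274 = -120 billion.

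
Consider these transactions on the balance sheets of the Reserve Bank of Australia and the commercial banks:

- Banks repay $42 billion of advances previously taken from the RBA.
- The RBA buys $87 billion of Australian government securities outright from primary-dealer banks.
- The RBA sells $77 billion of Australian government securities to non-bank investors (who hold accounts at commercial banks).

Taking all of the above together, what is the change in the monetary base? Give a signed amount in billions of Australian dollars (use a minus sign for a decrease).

-$32 billion

Discount-window repayment $42 billion: RBA balance sheet contracts → −$42B.
OMO purchase (from banks) $87 billion: RBA balance sheet expands → +$87B.
Asset sale (to non-banks) $77 billion: RBA balance sheet contracts → −$77B.
Net: −42 + 87 − 77 = -$32 billion.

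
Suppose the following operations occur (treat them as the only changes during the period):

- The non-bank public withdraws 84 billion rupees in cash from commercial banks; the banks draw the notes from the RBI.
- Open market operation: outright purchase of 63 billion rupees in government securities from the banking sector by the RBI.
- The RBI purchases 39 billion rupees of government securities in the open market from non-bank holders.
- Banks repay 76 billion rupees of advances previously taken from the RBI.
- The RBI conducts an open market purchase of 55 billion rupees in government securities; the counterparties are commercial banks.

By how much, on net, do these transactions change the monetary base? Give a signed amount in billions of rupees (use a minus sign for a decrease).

+81 billion

Currency withdrawal 84 billion rupees: just a shift between currency and reserves — both are base money → 0.
OMO purchase (from banks) 63 billion rupees: RBI balance sheet expands → +63B.
Asset purchase (from non-banks) 39 billion rupees: RBI balance sheet expands → +39B.
Discount-window repayment 76 billion rupees: RBI balance sheet contracts → −76B.
OMO purchase (from banks) 55 billion rupees: RBI balance sheet expands → +55B.
Net: 0 + 63 + 39 − 76 + 55 = +81 billion.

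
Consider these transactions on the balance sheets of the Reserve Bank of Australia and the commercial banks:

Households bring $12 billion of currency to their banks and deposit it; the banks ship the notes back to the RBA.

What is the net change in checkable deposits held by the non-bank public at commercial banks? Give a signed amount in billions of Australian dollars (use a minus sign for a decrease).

+$12 billion

Currency deposit $12 billion: non-bank counterparties' bank balances rise → +$12B.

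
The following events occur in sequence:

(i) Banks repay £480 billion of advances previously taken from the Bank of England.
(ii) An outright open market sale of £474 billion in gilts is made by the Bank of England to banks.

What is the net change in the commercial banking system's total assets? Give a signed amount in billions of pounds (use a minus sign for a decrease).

-£480 billion

Discount-window repayment £480 billion: bank balance sheets shrink → −£480B.
OMO sale (to banks) £474 billion: just an asset swap on bank balance sheets → 0.
Net: −480 + 0 = -£480 billion.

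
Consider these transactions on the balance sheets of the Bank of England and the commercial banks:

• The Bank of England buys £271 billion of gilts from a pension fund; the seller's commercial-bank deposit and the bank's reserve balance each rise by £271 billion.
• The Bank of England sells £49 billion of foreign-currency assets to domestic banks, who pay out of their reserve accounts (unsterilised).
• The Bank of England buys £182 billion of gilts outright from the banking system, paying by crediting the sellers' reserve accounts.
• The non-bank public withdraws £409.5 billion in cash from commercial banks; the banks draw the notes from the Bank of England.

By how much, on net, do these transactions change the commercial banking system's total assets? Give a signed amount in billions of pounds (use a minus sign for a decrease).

Asset purchase (from non-banks) £271 billion: bank balance sheets expand → +£271B.
FX sale £49 billion: just an asset swap on bank balance sheets → 0.
OMO purchase (from banks) £182 billion: just an asset swap on bank balance sheets → 0.
Currency withdrawal £409.5 billion: bank balance sheets shrink → −£409.5B.
Net: 271 + 0 + 0 − 409.5 = -£138.5 billion.

-£138.5 billion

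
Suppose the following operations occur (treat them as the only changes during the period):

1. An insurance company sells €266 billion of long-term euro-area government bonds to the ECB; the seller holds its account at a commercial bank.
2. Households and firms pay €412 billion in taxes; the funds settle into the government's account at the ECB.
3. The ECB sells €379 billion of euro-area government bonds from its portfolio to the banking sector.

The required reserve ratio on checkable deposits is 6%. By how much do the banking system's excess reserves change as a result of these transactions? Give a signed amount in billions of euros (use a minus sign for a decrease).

Asset purchase (from non-banks) €266 billion: reserves +€266B, deposits +€266B.
Government account inflow €412 billion: reserves −€412B, deposits −€412B.
OMO sale (to banks) €379 billion: reserves −€379B, deposits 0.
Totals: Δreserves = −€525B, Δdeposits = −€146B.
Δrequired reserves = 6% × −€146B = −€8.76B.
Δexcess reserves = Δreserves − Δrequired = −€525B − (−€8.76B) = -€516.24 billion.

-€516.24 billion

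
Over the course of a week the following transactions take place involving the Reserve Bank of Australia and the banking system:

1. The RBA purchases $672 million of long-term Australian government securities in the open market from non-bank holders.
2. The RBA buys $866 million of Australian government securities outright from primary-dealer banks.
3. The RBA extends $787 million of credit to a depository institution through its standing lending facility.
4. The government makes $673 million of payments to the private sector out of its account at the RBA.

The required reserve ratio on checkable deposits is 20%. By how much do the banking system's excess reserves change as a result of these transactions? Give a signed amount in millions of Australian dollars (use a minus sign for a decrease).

+$2729 million

Asset purchase (from non-banks) $672 million: reserves +$672M, deposits +$672M.
OMO purchase (from banks) $866 million: reserves +$866M, deposits 0.
Discount-window loan $787 million: reserves +$787M, deposits 0.
Government spending $673 million: reserves +$673M, deposits +$673M.
Totals: Δreserves = +$2998M, Δdeposits = +$1345M.
Δrequired reserves = 20% × +$1345M = +$269M.
Δexcess reserves = Δreserves − Δrequired = +$2998M − (+$269M) = +$2729 million.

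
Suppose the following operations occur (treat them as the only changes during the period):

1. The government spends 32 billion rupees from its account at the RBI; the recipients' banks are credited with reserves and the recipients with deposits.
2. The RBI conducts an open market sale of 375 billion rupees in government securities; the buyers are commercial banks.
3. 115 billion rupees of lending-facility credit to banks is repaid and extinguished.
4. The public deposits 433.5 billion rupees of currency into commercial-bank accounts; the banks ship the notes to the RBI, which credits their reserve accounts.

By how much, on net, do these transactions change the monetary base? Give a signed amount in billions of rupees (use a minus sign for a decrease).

-458 billion

Government spending 32 billion rupees: a non-base liability converts back to reserves → +32B.
OMO sale (to banks) 375 billion rupees: RBI balance sheet contracts → −375B.
Discount-window repayment 115 billion rupees: RBI balance sheet contracts → −115B.
Currency deposit 433.5 billion rupees: just a shift between currency and reserves — both are base money → 0.
Net: 32 − 375 − 115 + 0 = -458 billion.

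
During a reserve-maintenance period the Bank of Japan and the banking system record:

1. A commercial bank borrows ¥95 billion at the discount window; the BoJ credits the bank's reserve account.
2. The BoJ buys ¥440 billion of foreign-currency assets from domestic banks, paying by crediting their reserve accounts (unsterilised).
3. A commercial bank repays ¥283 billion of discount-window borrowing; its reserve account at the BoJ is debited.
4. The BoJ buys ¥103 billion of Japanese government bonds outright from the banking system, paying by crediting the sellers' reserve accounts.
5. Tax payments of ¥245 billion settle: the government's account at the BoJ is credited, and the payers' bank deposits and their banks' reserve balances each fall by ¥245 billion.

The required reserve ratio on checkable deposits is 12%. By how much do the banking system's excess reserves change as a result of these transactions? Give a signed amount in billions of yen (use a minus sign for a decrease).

+¥139.4 billion

Discount-window loan ¥95 billion: reserves +¥95B, deposits 0.
FX purchase ¥440 billion: reserves +¥440B, deposits 0.
Discount-window repayment ¥283 billion: reserves −¥283B, deposits 0.
OMO purchase (from banks) ¥103 billion: reserves +¥103B, deposits 0.
Government account inflow ¥245 billion: reserves −¥245B, deposits −¥245B.
Totals: Δreserves = +¥110B, Δdeposits = −¥245B.
Δrequired reserves = 12% × −¥245B = −¥29.4B.
Δexcess reserves = Δreserves − Δrequired = +¥110B − (−¥29.4B) = +¥139.4 billion.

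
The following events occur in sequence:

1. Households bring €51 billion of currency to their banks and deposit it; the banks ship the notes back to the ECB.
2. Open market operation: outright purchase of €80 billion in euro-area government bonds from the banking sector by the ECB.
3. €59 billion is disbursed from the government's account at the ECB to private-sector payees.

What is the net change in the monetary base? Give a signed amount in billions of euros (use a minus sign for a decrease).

ECB balance sheet:
  Assets:      Securities +€80B
  Liabilities: Bank reserves +€190B, Currency in circulation −€51B, Government deposits −€59B
Commercial banking system:
  Assets:      Reserves at CB +€190B, Securities −€80B
  Liabilities: Checkable deposits +€110B
Monetary base = currency + reserves: −€51B + (+€190B) = +€139 billion.

+€139 billion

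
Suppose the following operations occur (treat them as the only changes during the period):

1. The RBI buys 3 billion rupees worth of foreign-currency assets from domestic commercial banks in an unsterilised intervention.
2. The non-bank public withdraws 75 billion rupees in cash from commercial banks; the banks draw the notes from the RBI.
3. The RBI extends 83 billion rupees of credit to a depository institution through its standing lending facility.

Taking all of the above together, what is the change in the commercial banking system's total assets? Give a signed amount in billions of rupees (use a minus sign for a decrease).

+8 billion

RBI balance sheet:
  Assets:      Loans to banks +83B, Foreign assets +3B
  Liabilities: Bank reserves +11B, Currency in circulation +75B
Commercial banking system:
  Assets:      Reserves at CB +11B, Foreign assets −3B
  Liabilities: Checkable deposits −75B, Borrowings from CB +83B
Change in total bank assets = +8 billion.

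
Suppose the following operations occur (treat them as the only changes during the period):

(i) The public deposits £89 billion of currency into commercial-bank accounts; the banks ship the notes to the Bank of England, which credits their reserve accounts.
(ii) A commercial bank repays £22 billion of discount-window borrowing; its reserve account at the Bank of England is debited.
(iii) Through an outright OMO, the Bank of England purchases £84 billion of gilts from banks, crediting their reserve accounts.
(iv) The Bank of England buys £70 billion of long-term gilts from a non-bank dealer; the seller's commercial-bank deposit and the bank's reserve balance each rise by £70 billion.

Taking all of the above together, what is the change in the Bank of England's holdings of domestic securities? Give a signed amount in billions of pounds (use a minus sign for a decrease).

Bank of England balance sheet:
  Assets:      Securities +£154B, Loans to banks −£22B
  Liabilities: Bank reserves +£221B, Currency in circulation −£89B
So the change in the Bank of England's holdings of domestic securities is +£154 billion.

+£154 billion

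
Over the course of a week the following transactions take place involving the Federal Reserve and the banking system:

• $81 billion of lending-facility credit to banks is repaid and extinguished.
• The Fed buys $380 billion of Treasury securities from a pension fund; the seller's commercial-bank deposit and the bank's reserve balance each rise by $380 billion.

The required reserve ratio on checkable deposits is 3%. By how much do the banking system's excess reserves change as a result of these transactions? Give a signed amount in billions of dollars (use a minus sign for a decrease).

+$287.6 billion

Discount-window repayment $81 billion: reserves −$81B, deposits 0.
Asset purchase (from non-banks) $380 billion: reserves +$380B, deposits +$380B.
Totals: Δreserves = +$299B, Δdeposits = +$380B.
Δrequired reserves = 3% × +$380B = +$11.4B.
Δexcess reserves = Δreserves − Δrequired = +$299B − (+$11.4B) = +$287.6 billion.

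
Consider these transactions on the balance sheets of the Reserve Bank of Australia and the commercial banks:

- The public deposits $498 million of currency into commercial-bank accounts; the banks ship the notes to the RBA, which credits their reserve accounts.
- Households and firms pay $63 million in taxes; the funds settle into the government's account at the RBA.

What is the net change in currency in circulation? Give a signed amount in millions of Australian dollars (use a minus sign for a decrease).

Currency deposit $498 million: notes return to the central bank → −$498M.
Government account inflow $63 million: no currency enters or leaves circulation → 0.
Net: −498 + 0 = -$498 million.

-$498 million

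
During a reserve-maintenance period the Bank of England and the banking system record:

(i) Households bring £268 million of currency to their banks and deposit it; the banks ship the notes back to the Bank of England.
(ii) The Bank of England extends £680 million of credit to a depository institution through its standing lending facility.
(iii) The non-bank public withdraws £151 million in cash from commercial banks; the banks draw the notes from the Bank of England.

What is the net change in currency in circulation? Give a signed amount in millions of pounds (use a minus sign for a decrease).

-£117 million

Bank of England balance sheet:
  Assets:      Loans to banks +£680M
  Liabilities: Bank reserves +£797M, Currency in circulation −£117M
Commercial banking system:
  Assets:      Reserves at CB +£797M
  Liabilities: Checkable deposits +£117M, Borrowings from CB +£680M
So the change in currency in circulation is -£117 million.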